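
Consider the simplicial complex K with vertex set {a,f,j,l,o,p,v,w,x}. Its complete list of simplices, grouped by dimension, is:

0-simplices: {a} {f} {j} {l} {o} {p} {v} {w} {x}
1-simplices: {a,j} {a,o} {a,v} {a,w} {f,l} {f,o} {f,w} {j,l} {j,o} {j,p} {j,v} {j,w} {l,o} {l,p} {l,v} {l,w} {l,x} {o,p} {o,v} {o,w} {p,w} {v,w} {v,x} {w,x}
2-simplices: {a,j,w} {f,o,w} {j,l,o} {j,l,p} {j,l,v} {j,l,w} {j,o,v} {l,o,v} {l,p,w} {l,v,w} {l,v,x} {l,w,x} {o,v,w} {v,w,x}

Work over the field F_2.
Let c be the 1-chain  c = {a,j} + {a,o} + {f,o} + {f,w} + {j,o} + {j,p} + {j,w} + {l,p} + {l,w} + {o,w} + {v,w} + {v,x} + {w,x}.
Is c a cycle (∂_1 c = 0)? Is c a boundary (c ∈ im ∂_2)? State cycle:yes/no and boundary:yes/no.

n_0=9 n_1=24 n_2=14  [Z2]
∂1: piv[aj,ao,av,aw,fl,fo,jp,lx] rk=8  ker:fw,jl,jo,jv,jw,lo,lp,lv,lw,op,ov,ow,pw,vw,vx,wx
∂2: piv[ajw,fow,jlo,jlp,jlv,jlw,jov,lpw,lvw,lvx,lwx,ovw] rk=12  ker:lov,vwx
∂1c = 0
c vs im∂2: residual ≠ 0 ⇒ not boundary

cycle:yes boundary:no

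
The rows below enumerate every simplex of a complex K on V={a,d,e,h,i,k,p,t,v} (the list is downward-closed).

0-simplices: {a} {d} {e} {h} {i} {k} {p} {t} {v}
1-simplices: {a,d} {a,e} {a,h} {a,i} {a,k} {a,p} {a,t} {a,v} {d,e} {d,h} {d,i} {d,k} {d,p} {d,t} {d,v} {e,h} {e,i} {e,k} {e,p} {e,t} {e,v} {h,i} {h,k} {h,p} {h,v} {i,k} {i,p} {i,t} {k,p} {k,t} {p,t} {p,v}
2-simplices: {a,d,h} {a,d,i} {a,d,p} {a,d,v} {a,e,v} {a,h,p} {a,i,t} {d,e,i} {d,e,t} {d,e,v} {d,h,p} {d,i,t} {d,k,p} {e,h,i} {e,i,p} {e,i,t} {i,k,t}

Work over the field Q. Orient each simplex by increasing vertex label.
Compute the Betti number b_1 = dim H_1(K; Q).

b_1=9

n_0=9 n_1=32 n_2=17  [Q]
∂1: piv[ad,ae,ah,ai,ak,ap,at,av] rk=8  ker:de,dh,di,dk,dp,dt,dv,eh,ei,ek,ep,et,ev,hi,hk,hp,hv,ik,ip,it,kp,kt,pt,pv
∂2: piv[adh,adi,adp,adv,aev,ahp,ait,dei,det,dev,dit,dkp,ehi,eip,ikt] rk=15  ker:dhp,eit
b_1=(32−8)−15=9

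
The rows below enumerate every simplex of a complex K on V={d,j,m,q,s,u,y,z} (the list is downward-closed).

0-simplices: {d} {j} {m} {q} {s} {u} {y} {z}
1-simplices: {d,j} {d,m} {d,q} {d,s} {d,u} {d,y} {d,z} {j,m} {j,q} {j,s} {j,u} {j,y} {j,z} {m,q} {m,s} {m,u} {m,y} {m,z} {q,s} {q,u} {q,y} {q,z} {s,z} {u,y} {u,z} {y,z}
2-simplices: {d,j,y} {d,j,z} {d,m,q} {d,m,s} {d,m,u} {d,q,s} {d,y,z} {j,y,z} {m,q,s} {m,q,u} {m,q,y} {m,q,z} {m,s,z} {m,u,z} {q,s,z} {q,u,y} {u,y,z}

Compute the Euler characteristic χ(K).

n_0=8 n_1=26 n_2=17
χ=+8−26+17=-1

χ(K)=-1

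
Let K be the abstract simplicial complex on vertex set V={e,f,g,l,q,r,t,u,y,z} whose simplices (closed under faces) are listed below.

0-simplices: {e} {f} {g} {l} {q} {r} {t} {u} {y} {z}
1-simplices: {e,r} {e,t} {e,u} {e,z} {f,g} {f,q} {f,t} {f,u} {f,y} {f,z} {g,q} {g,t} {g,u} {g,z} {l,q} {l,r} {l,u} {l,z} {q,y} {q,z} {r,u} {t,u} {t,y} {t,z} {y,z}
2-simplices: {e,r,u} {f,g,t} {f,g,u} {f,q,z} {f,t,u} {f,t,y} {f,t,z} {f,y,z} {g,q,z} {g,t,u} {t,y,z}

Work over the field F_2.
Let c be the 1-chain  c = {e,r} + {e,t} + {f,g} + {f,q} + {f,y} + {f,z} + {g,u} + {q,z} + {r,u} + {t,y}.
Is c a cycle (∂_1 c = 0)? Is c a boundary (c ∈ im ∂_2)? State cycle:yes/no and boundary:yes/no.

n_0=10 n_1=25 n_2=11  [Z2]
∂1: piv[er,et,eu,ez,fg,fq,ft,fy,lq] rk=9  ker:fu,fz,gq,gt,gu,gz,lr,lu,lz,qy,qz,ru,tu,ty,tz,yz
∂2: piv[eru,fgt,fgu,fqz,ftu,fty,ftz,fyz,gqz] rk=9  ker:gtu,tyz
∂1c = 0
c vs im∂2: residual ≠ 0 ⇒ not boundary

cycle:yes boundary:no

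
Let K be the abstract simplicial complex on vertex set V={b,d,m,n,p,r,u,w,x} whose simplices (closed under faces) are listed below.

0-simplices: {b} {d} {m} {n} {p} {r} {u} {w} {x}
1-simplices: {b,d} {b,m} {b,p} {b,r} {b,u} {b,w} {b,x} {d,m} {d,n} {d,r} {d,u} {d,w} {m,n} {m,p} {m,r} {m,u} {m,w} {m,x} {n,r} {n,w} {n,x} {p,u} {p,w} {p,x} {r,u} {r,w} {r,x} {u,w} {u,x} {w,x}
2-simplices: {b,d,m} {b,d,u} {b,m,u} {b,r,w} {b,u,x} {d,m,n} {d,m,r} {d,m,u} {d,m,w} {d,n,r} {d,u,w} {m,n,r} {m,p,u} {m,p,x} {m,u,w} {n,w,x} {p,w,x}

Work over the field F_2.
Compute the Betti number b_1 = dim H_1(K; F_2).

b_1=8

n_0=9 n_1=30 n_2=17  [Z2]
∂1: piv[bd,bm,bp,br,bu,bw,bx,dn] rk=8  ker:dm,dr,du,dw,mn,mp,mr,mu,mw,mx,nr,nw,nx,pu,pw,px,ru,rw,rx,uw,ux,wx
∂2: piv[bdm,bdu,bmu,brw,bux,dmn,dmr,dmw,dnr,duw,mpu,mpx,nwx,pwx] rk=14  ker:dmu,mnr,muw
b_1=(30−8)−14=8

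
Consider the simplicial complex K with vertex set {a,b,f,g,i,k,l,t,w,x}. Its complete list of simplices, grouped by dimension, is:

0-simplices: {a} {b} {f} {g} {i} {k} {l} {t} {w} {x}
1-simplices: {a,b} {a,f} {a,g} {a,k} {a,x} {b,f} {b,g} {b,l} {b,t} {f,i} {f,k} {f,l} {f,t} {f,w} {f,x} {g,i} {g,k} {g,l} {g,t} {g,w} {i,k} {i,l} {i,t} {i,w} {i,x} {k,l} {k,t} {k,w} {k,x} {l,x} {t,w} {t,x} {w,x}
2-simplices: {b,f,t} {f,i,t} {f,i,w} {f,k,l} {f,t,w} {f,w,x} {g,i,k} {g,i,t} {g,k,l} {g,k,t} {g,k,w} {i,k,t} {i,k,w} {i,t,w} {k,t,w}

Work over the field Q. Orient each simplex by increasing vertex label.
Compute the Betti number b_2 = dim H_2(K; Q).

n_0=10 n_1=33 n_2=15  [Q]
∂1: piv[ab,af,ag,ak,ax,bl,bt,fi,fw] rk=9  ker:bf,bg,fk,fl,ft,fx,gi,gk,gl,gt,gw,ik,il,it,iw,ix,kl,kt,kw,kx,lx,tw,tx,wx
∂2: piv[bft,fit,fiw,fkl,ftw,fwx,gik,git,gkl,gkt,gkw,ikw] rk=12  ker:ikt,itw,ktw
b_2=(15−12)−0=3

b_2=3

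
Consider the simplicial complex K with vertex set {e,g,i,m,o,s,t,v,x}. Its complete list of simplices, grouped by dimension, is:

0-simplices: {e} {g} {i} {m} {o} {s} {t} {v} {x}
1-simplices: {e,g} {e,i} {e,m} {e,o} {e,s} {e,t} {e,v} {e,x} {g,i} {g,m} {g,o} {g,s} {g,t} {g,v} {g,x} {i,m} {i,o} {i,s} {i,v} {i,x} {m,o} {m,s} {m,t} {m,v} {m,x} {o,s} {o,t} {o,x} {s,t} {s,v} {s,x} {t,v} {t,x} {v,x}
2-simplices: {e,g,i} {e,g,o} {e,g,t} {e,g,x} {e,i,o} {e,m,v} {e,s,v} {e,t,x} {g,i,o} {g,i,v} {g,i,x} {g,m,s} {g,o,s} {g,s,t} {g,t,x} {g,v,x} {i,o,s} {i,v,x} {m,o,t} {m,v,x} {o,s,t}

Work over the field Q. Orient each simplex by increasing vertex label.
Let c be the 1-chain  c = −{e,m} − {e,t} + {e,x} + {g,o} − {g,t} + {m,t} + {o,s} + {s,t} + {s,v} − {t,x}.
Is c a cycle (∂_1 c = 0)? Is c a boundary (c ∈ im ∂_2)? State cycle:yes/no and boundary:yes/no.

cycle:no boundary:no

n_0=9 n_1=34 n_2=21  [Q]
∂1: piv[eg,ei,em,eo,es,et,ev,ex] rk=8  ker:gi,gm,go,gs,gt,gv,gx,im,io,is,iv,ix,mo,ms,mt,mv,mx,os,ot,ox,st,sv,sx,tv,tx,vx
∂2: piv[egi,ego,egt,egx,eio,emv,esv,etx,giv,gix,gms,gos,gst,gvx,ios,mot,mvx,ost] rk=18  ker:gio,gtx,ivx
∂1c = {e} − 2·{m} − {s} + {t} + {v}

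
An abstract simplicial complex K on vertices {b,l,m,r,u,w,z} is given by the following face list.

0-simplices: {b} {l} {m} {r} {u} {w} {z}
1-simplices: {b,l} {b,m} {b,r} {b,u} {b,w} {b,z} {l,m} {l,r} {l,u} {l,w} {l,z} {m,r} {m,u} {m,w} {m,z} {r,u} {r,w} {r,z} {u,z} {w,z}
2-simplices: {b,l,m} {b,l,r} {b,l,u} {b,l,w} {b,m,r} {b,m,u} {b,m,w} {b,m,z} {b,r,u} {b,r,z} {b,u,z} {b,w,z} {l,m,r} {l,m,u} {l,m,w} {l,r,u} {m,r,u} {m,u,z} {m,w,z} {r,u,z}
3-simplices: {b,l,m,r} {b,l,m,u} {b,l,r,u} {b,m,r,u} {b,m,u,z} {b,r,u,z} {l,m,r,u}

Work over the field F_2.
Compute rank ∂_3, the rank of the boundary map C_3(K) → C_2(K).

rank∂_3=6

n_0=7 n_1=20 n_2=20 n_3=7  [Z2]
∂1: piv[bl,bm,br,bu,bw,bz] rk=6  ker:lm,lr,lu,lw,lz,mr,mu,mw,mz,ru,rw,rz,uz,wz
∂2: piv[blm,blr,blu,blw,bmr,bmu,bmw,bmz,bru,brz,buz,bwz] rk=12  ker:lmr,lmu,lmw,lru,mru,muz,mwz,ruz
∂3: piv[blmr,blmu,blru,bmru,bmuz,bruz] rk=6  ker:lmru
rk∂_3=6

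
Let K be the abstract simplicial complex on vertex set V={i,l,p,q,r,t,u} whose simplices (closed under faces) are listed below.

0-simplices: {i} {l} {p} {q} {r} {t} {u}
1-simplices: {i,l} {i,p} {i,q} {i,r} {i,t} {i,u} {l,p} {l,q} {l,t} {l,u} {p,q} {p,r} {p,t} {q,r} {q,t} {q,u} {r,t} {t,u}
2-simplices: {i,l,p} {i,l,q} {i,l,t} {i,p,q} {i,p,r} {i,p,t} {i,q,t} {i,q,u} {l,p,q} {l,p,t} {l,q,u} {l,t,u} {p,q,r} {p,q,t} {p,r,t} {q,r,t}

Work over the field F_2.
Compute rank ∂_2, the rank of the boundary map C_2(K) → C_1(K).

rank∂_2=12

n_0=7 n_1=18 n_2=16  [Z2]
∂1: piv[il,ip,iq,ir,it,iu] rk=6  ker:lp,lq,lt,lu,pq,pr,pt,qr,qt,qu,rt,tu
∂2: piv[ilp,ilq,ilt,ipq,ipr,ipt,iqt,iqu,lqu,ltu,pqr,prt] rk=12  ker:lpq,lpt,pqt,qrt
rk∂_2=12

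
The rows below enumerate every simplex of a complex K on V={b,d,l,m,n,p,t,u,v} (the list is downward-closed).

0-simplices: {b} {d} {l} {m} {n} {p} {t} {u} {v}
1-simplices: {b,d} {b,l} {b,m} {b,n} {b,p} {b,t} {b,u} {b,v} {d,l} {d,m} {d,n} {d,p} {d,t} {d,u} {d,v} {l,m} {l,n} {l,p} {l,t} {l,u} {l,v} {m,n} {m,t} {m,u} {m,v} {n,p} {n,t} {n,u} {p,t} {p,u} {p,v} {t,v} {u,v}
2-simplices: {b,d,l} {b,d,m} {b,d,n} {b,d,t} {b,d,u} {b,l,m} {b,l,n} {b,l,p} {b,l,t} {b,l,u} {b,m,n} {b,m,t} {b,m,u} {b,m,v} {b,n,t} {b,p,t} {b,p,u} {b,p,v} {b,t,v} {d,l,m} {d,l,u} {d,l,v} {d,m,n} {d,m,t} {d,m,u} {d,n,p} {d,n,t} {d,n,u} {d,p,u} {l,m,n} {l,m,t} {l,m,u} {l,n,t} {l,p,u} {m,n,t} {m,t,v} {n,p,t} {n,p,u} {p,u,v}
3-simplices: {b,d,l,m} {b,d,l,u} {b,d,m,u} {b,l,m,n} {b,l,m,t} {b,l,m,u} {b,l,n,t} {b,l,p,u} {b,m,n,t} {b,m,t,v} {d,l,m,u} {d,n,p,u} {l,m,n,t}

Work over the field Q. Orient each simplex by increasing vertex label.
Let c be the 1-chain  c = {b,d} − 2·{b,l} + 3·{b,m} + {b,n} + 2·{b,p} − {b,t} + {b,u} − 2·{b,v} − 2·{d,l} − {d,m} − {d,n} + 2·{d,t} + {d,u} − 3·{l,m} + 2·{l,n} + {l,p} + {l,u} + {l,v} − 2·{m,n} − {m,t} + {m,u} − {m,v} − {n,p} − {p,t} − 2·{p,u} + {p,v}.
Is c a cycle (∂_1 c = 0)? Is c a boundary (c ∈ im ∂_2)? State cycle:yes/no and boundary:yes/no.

n_0=9 n_1=33 n_2=39 n_3=13  [Q]
∂1: piv[bd,bl,bm,bn,bp,bt,bu,bv] rk=8  ker:dl,dm,dn,dp,dt,du,dv,lm,ln,lp,lt,lu,lv,mn,mt,mu,mv,np,nt,nu,pt,pu,pv,tv,uv
∂2: piv[bdl,bdm,bdn,bdt,bdu,blm,bln,blp,blt,blu,bmn,bmt,bmu,bmv,bnt,bpt,bpu,bpv,btv,dlv,dnp,dnu,dpu,puv] rk=24  ker:dlm,dlu,dmn,dmt,dmu,dnt,lmn,lmt,lmu,lnt,lpu,mnt,mtv,npt,npu
∂3: piv[bdlm,bdlu,bdmu,blmn,blmt,blmu,blnt,blpu,bmnt,bmtv,dnpu] rk=11  ker:dlmu,lmnt
∂1c = −3·{b} + 2·{d} − 6·{l} + 2·{m} + {n} + 4·{p} − {t} + 2·{u} − {v}

cycle:no boundary:no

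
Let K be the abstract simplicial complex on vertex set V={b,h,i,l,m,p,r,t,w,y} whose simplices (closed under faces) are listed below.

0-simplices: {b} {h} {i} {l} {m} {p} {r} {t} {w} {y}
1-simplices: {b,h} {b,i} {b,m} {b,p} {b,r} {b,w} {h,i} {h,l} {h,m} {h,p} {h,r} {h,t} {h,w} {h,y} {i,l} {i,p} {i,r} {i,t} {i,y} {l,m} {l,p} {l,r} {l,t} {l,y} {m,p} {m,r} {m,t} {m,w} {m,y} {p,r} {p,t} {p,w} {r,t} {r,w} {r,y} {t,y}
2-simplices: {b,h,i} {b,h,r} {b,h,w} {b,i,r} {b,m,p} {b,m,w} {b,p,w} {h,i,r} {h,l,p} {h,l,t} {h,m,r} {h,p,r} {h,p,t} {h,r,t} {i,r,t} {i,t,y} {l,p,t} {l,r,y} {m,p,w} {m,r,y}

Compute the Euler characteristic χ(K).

n_0=10 n_1=36 n_2=20
χ=+10−36+20=-6

χ(K)=-6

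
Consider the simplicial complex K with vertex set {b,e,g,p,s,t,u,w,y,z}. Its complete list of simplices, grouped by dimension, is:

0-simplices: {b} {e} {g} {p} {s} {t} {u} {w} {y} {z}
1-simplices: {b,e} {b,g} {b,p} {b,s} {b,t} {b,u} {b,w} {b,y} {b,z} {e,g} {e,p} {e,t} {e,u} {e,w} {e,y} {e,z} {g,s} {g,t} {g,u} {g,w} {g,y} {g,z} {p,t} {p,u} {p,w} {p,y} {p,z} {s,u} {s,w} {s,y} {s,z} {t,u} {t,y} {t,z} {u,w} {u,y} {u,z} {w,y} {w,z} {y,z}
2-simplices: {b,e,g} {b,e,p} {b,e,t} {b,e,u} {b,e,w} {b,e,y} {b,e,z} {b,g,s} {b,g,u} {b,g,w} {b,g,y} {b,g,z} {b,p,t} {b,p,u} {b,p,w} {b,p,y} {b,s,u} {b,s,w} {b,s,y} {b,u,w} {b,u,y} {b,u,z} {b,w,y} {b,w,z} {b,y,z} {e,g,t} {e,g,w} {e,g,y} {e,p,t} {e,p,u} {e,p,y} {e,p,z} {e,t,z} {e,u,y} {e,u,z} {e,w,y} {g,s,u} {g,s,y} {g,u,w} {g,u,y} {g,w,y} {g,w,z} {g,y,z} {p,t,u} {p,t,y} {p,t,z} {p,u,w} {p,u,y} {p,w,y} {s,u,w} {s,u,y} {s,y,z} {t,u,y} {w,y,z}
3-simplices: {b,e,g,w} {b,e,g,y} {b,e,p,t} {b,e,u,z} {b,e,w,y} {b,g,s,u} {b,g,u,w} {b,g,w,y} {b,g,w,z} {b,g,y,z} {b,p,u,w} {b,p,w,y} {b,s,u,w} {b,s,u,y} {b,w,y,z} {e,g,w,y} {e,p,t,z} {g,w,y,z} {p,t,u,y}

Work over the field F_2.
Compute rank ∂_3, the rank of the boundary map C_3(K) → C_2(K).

n_0=10 n_1=40 n_2=54 n_3=19  [Z2]
∂1: piv[be,bg,bp,bs,bt,bu,bw,by,bz] rk=9  ker:eg,ep,et,eu,ew,ey,ez,gs,gt,gu,gw,gy,gz,pt,pu,pw,py,pz,su,sw,sy,sz,tu,ty,tz,uw,uy,uz,wy,wz,yz
∂2: piv[beg,bep,bet,beu,bew,bey,bez,bgs,bgu,bgw,bgy,bgz,bpt,bpu,bpw,bpy,bsu,bsw,bsy,buw,buy,buz,bwy,bwz,byz,egt,epz,etz,ptu,pty,syz] rk=31  ker:egw,egy,ept,epu,epy,euy,euz,ewy,gsu,gsy,guw,guy,gwy,gwz,gyz,ptz,puw,puy,pwy,suw,suy,tuy,wyz
∂3: piv[begw,begy,bept,beuz,bewy,bgsu,bguw,bgwy,bgwz,bgyz,bpuw,bpwy,bsuw,bsuy,bwyz,eptz,ptuy] rk=17  ker:egwy,gwyz
rk∂_3=17

rank∂_3=17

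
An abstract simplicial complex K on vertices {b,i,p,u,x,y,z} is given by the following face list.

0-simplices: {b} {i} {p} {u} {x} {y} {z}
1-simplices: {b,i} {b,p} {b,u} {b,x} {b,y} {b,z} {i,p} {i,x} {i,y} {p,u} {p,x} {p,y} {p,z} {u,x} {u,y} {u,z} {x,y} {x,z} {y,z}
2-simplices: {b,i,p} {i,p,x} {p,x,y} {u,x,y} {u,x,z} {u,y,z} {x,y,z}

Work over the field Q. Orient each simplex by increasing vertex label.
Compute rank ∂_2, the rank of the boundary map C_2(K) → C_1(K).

n_0=7 n_1=19 n_2=7  [Q]
∂1: piv[bi,bp,bu,bx,by,bz] rk=6  ker:ip,ix,iy,pu,px,py,pz,ux,uy,uz,xy,xz,yz
∂2: piv[bip,ipx,pxy,uxy,uxz,uyz] rk=6  ker:xyz
rk∂_2=6

rank∂_2=6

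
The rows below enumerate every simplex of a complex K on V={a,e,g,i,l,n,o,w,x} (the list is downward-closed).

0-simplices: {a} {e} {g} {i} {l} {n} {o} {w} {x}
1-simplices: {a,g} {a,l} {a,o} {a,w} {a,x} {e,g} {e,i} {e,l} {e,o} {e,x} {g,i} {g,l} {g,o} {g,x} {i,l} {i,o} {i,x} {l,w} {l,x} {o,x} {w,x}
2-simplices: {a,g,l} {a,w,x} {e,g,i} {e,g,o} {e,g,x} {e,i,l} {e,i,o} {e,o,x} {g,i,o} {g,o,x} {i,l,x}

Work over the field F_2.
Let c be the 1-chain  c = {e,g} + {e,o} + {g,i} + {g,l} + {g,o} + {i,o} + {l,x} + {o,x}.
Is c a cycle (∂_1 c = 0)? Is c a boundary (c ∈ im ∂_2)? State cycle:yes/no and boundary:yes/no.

n_0=9 n_1=21 n_2=11  [Z2]
∂1: piv[ag,al,ao,aw,ax,eg,ei] rk=7  ker:el,eo,ex,gi,gl,go,gx,il,io,ix,lw,lx,ox,wx
∂2: piv[agl,awx,egi,ego,egx,eil,eio,eox,ilx] rk=9  ker:gio,gox
∂1c = 0
c vs im∂2: residual ≠ 0 ⇒ not boundary

cycle:yes boundary:no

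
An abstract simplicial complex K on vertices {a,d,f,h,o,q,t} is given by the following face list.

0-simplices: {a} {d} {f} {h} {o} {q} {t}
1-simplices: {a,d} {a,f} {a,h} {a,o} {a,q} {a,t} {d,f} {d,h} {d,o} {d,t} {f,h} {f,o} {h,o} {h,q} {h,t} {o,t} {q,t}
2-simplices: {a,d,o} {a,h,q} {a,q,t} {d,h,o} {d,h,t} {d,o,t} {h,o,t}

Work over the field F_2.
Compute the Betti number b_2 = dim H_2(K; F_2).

n_0=7 n_1=17 n_2=7  [Z2]
∂1: piv[ad,af,ah,ao,aq,at] rk=6  ker:df,dh,do,dt,fh,fo,ho,hq,ht,ot,qt
∂2: piv[ado,ahq,aqt,dho,dht,dot] rk=6  ker:hot
b_2=(7−6)−0=1

b_2=1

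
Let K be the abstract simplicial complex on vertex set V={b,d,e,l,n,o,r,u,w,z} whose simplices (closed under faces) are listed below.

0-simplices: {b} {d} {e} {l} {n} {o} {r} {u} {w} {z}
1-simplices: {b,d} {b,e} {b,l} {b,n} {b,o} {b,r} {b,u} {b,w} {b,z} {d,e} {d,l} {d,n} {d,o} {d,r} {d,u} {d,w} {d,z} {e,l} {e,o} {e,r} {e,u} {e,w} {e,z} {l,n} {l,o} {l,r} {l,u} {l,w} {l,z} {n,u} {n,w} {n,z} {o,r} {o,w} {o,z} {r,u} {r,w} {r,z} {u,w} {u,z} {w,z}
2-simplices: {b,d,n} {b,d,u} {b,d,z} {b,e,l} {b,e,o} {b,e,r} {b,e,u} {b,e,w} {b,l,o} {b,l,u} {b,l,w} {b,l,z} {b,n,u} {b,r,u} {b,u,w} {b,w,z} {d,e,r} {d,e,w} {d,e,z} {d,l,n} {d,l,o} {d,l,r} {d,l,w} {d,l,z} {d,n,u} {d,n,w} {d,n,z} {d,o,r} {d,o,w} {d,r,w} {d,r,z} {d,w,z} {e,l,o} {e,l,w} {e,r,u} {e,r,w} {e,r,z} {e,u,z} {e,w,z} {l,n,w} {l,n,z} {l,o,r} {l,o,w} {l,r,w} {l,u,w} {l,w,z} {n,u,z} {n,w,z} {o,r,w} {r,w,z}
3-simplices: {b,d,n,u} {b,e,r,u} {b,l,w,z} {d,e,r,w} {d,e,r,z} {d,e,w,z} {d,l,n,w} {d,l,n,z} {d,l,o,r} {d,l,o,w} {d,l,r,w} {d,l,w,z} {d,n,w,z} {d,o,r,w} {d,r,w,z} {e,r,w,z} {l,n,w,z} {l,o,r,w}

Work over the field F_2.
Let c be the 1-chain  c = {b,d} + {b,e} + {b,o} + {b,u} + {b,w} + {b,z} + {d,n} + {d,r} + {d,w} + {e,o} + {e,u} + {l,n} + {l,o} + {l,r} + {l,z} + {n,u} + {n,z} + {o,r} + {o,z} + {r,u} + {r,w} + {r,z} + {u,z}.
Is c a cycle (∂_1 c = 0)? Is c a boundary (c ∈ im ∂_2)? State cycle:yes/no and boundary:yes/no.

n_0=10 n_1=41 n_2=50 n_3=18  [Z2]
∂1: piv[bd,be,bl,bn,bo,br,bu,bw,bz] rk=9  ker:de,dl,dn,do,dr,du,dw,dz,el,eo,er,eu,ew,ez,ln,lo,lr,lu,lw,lz,nu,nw,nz,or,ow,oz,ru,rw,rz,uw,uz,wz
∂2: piv[bdn,bdu,bdz,bel,beo,ber,beu,bew,blo,blu,blw,blz,bnu,bru,buw,bwz,der,dew,dez,dln,dlo,dlr,dlw,dlz,dnw,dnz,dor,dow,drw,drz,euz] rk=31  ker:dnu,dwz,elo,elw,eru,erw,erz,ewz,lnw,lnz,lor,low,lrw,luw,lwz,nuz,nwz,orw,rwz
∂3: piv[bdnu,beru,blwz,derw,derz,dewz,dlnw,dlnz,dlor,dlow,dlrw,dlwz,dnwz,dorw,drwz] rk=15  ker:erwz,lnwz,lorw
∂1c = {e} + {o} + {u} + {w}

cycle:no boundary:no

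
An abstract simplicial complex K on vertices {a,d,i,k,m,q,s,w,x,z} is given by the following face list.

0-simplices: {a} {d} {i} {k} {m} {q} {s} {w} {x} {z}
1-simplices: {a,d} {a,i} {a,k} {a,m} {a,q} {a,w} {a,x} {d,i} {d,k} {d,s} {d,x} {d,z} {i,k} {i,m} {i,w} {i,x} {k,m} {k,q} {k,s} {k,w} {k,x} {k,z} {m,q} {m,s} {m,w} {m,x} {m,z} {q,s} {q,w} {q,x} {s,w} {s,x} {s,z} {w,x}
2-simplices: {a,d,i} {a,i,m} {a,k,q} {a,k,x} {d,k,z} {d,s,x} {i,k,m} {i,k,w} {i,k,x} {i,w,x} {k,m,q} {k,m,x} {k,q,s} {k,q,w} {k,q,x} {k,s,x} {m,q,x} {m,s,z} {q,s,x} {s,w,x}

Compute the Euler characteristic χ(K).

n_0=10 n_1=34 n_2=20
χ=+10−34+20=-4

χ(K)=-4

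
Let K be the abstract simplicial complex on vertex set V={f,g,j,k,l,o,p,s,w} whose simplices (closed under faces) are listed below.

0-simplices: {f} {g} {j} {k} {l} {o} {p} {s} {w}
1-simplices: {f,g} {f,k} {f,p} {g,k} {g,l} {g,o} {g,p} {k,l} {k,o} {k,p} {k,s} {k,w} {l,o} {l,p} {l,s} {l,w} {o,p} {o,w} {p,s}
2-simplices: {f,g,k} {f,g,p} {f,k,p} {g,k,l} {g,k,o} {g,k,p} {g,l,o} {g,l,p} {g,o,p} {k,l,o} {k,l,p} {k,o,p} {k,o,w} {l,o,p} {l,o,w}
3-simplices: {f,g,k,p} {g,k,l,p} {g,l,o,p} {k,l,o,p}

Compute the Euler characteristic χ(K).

χ(K)=1

n_0=9 n_1=19 n_2=15 n_3=4
χ=+9−19+15−4=1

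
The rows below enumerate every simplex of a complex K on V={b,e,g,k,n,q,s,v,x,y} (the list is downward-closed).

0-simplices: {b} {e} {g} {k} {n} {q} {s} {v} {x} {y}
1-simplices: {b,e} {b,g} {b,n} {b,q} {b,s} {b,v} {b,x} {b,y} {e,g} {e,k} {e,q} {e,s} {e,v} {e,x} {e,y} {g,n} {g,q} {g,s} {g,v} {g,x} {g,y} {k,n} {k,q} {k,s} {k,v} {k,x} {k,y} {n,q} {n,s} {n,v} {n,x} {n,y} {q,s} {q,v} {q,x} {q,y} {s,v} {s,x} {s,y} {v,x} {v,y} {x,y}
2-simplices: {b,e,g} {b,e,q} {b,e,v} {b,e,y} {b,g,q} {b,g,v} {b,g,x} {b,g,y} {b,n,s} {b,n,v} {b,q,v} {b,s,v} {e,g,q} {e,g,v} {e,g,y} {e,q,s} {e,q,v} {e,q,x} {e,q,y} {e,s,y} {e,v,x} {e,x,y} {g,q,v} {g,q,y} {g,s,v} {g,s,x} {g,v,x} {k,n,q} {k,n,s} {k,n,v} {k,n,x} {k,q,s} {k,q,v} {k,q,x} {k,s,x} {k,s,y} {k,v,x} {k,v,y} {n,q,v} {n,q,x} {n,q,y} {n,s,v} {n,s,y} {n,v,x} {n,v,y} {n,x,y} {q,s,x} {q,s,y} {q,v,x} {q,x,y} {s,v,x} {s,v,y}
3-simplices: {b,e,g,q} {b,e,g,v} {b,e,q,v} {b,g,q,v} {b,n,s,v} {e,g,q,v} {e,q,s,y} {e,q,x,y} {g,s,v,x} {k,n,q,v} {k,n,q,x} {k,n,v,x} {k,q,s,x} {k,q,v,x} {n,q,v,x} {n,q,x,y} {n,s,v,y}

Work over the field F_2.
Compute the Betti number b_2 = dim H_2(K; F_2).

n_0=10 n_1=42 n_2=52 n_3=17  [Z2]
∂1: piv[be,bg,bn,bq,bs,bv,bx,by,ek] rk=9  ker:eg,eq,es,ev,ex,ey,gn,gq,gs,gv,gx,gy,kn,kq,ks,kv,kx,ky,nq,ns,nv,nx,ny,qs,qv,qx,qy,sv,sx,sy,vx,vy,xy
∂2: piv[beg,beq,bev,bey,bgq,bgv,bgx,bgy,bns,bnv,bqv,bsv,eqs,eqx,eqy,esy,evx,exy,gsv,gsx,gvx,knq,kns,knv,knx,kqs,kqv,kqx,ksy,kvy,nqy] rk=31  ker:egq,egv,egy,eqv,gqv,gqy,ksx,kvx,nqv,nqx,nsv,nsy,nvx,nvy,nxy,qsx,qsy,qvx,qxy,svx,svy
∂3: piv[begq,begv,beqv,bgqv,bnsv,eqsy,eqxy,gsvx,knqv,knqx,knvx,kqsx,kqvx,nqxy,nsvy] rk=15  ker:egqv,nqvx
b_2=(52−31)−15=6

b_2=6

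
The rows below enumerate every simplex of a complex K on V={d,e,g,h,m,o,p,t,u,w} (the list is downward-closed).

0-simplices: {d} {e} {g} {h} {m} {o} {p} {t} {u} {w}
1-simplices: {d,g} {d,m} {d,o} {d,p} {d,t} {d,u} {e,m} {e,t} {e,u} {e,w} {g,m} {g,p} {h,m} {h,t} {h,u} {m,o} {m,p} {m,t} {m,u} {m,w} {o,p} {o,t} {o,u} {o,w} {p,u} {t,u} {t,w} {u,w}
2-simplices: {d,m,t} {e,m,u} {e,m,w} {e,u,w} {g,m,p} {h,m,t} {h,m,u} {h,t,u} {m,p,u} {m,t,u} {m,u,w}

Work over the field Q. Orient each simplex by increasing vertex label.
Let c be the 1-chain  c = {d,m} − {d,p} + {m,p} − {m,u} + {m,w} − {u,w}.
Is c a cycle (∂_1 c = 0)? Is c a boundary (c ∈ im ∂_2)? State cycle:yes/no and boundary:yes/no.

cycle:yes boundary:no

n_0=10 n_1=28 n_2=11  [Q]
∂1: piv[dg,dm,do,dp,dt,du,em,ew,hm] rk=9  ker:et,eu,gm,gp,ht,hu,mo,mp,mt,mu,mw,op,ot,ou,ow,pu,tu,tw,uw
∂2: piv[dmt,emu,emw,euw,gmp,hmt,hmu,htu,mpu] rk=9  ker:mtu,muw
∂1c = 0
c vs im∂2: residual ≠ 0 ⇒ not boundary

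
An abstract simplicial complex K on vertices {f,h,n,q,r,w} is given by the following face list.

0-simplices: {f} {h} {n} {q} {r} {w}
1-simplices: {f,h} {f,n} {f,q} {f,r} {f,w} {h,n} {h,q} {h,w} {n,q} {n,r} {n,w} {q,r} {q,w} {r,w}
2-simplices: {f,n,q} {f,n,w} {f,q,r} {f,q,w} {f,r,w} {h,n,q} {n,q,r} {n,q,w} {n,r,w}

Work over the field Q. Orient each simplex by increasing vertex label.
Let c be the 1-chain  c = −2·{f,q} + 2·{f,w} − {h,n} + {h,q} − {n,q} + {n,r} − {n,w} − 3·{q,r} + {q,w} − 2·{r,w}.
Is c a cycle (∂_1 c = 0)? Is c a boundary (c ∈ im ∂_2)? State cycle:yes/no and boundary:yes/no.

cycle:yes boundary:yes

n_0=6 n_1=14 n_2=9  [Q]
∂1: piv[fh,fn,fq,fr,fw] rk=5  ker:hn,hq,hw,nq,nr,nw,qr,qw,rw
∂2: piv[fnq,fnw,fqr,fqw,frw,hnq,nqr] rk=7  ker:nqw,nrw
∂1c = 0
c vs im∂2: reduces to 0 ⇒ boundary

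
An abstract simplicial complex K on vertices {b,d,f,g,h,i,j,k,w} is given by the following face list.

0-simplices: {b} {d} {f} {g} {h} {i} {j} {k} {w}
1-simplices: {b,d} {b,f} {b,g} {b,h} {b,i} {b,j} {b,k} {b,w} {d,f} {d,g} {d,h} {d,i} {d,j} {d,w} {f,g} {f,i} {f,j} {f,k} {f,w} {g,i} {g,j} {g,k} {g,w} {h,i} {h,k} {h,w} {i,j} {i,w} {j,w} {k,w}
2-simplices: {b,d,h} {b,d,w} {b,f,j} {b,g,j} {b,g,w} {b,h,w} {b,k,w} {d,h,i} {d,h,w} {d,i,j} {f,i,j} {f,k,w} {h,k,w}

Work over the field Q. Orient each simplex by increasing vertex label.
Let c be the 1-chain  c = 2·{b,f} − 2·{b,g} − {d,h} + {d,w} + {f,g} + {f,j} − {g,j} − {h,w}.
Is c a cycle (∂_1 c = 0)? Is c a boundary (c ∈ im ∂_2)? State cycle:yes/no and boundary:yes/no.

cycle:yes boundary:no

n_0=9 n_1=30 n_2=13  [Q]
∂1: piv[bd,bf,bg,bh,bi,bj,bk,bw] rk=8  ker:df,dg,dh,di,dj,dw,fg,fi,fj,fk,fw,gi,gj,gk,gw,hi,hk,hw,ij,iw,jw,kw
∂2: piv[bdh,bdw,bfj,bgj,bgw,bhw,bkw,dhi,dij,fij,fkw,hkw] rk=12  ker:dhw
∂1c = 0
c vs im∂2: residual ≠ 0 ⇒ not boundary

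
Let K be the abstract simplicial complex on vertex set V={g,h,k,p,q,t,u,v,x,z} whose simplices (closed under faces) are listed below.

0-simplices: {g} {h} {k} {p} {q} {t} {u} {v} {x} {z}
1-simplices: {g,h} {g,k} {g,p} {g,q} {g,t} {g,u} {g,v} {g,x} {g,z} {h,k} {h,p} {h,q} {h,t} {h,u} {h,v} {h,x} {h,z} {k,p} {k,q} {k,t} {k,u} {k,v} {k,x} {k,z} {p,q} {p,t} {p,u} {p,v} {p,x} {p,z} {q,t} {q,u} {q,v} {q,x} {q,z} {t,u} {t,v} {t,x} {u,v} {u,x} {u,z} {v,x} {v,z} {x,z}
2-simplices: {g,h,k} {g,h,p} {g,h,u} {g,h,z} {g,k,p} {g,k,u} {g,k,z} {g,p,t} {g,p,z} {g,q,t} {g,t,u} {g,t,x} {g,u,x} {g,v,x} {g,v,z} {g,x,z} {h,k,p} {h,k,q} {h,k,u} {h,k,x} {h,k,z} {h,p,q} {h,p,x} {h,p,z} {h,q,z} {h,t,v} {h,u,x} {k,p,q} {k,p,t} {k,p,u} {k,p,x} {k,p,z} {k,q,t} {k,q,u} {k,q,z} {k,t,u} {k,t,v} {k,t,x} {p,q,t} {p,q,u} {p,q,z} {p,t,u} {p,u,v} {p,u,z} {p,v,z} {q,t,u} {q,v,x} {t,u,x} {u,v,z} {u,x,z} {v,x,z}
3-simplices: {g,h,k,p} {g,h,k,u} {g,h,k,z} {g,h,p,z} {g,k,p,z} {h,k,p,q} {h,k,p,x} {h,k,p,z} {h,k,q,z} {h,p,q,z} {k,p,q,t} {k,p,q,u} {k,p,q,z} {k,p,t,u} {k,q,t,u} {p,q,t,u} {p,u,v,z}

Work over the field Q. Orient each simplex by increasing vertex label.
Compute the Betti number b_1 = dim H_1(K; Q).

n_0=10 n_1=44 n_2=51 n_3=17  [Q]
∂1: piv[gh,gk,gp,gq,gt,gu,gv,gx,gz] rk=9  ker:hk,hp,hq,ht,hu,hv,hx,hz,kp,kq,kt,ku,kv,kx,kz,pq,pt,pu,pv,px,pz,qt,qu,qv,qx,qz,tu,tv,tx,uv,ux,uz,vx,vz,xz
∂2: piv[ghk,ghp,ghu,ghz,gkp,gku,gkz,gpt,gpz,gqt,gtu,gtx,gux,gvx,gvz,gxz,hkq,hkx,hpq,hpx,hqz,htv,hux,kpt,kpu,kqt,kqu,ktv,puv,puz,pvz,qvx] rk=32  ker:hkp,hku,hkz,hpz,kpq,kpx,kpz,kqz,ktu,ktx,pqt,pqu,pqz,ptu,qtu,tux,uvz,uxz,vxz
∂3: piv[ghkp,ghku,ghkz,ghpz,gkpz,hkpq,hkpx,hkqz,hpqz,kpqt,kpqu,kptu,kqtu,puvz] rk=14  ker:hkpz,kpqz,pqtu
b_1=(44−9)−32=3

b_1=3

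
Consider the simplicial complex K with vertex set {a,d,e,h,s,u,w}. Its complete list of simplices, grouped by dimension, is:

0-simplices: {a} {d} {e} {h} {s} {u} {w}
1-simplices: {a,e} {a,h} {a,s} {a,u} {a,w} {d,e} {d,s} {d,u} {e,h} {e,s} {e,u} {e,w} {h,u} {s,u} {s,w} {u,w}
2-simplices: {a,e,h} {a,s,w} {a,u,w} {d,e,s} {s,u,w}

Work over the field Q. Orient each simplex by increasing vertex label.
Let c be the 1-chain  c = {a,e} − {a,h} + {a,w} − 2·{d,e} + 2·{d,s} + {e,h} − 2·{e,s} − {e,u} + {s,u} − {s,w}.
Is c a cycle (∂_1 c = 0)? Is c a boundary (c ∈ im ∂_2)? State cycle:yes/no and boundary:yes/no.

cycle:no boundary:no

n_0=7 n_1=16 n_2=5  [Q]
∂1: piv[ae,ah,as,au,aw,de] rk=6  ker:ds,du,eh,es,eu,ew,hu,su,sw,uw
∂2: piv[aeh,asw,auw,des,suw] rk=5
∂1c = −{a} + {e}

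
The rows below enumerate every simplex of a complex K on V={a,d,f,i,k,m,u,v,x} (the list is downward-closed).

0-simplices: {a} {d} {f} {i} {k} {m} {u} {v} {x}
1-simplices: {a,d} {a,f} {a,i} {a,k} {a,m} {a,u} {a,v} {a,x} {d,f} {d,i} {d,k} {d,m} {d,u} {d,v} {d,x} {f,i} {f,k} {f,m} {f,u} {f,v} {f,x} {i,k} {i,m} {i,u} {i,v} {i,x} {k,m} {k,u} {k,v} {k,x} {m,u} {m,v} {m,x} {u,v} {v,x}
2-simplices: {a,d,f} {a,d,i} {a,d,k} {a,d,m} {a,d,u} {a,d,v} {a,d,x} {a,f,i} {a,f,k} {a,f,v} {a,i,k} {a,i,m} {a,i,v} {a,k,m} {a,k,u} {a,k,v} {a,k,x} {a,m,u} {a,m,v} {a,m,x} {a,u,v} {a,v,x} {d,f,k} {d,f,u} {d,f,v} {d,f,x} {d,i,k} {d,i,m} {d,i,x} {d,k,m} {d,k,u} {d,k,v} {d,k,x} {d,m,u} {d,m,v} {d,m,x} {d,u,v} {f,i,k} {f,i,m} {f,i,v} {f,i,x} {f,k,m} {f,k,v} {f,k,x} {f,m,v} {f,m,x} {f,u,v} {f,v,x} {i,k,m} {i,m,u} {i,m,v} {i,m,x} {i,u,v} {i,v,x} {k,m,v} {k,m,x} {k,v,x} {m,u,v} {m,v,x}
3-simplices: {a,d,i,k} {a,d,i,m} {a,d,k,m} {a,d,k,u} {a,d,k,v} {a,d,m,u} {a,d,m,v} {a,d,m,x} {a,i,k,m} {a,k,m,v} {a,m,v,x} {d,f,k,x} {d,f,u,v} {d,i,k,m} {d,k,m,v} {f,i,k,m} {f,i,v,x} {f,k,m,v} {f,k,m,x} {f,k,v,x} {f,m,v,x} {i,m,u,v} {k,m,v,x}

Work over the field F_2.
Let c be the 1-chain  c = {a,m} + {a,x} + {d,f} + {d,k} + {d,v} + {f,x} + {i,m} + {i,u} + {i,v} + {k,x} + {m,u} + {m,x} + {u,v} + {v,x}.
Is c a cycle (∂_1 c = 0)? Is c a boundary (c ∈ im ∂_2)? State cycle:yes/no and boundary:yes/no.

n_0=9 n_1=35 n_2=59 n_3=23  [Z2]
∂1: piv[ad,af,ai,ak,am,au,av,ax] rk=8  ker:df,di,dk,dm,du,dv,dx,fi,fk,fm,fu,fv,fx,ik,im,iu,iv,ix,km,ku,kv,kx,mu,mv,mx,uv,vx
∂2: piv[adf,adi,adk,adm,adu,adv,adx,afi,afk,afv,aik,aim,aiv,akm,aku,akv,akx,amu,amv,amx,auv,avx,dfu,dfx,dix,fim,imu] rk=27  ker:dfk,dfv,dik,dim,dkm,dku,dkv,dkx,dmu,dmv,dmx,duv,fik,fiv,fix,fkm,fkv,fkx,fmv,fmx,fuv,fvx,ikm,imv,imx,iuv,ivx,kmv,kmx,kvx,muv,mvx
∂3: piv[adik,adim,adkm,adku,adkv,admu,admv,admx,aikm,akmv,amvx,dfkx,dfuv,fikm,fivx,fkmv,fkmx,fkvx,fmvx,imuv] rk=20  ker:dikm,dkmv,kmvx
∂1c = {d} + {i} + {u} + {x}

cycle:no boundary:no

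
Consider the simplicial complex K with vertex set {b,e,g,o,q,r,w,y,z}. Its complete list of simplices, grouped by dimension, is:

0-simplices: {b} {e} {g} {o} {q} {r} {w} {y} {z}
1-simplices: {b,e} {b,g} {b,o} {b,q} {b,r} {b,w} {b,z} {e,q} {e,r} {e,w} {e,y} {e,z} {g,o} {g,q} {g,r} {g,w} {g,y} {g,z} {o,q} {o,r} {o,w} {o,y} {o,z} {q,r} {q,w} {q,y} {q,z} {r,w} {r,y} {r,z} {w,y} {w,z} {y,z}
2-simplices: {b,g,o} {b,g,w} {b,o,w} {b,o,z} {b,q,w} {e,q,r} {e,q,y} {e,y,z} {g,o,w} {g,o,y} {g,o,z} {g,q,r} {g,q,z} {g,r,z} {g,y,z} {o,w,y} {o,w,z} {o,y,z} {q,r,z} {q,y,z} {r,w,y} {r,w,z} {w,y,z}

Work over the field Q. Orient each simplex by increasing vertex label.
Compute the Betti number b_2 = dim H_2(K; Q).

b_2=4

n_0=9 n_1=33 n_2=23  [Q]
∂1: piv[be,bg,bo,bq,br,bw,bz,ey] rk=8  ker:eq,er,ew,ez,go,gq,gr,gw,gy,gz,oq,or,ow,oy,oz,qr,qw,qy,qz,rw,ry,rz,wy,wz,yz
∂2: piv[bgo,bgw,bow,boz,bqw,eqr,eqy,eyz,goy,goz,gqr,gqz,grz,gyz,owy,owz,qyz,rwy,rwz] rk=19  ker:gow,oyz,qrz,wyz
b_2=(23−19)−0=4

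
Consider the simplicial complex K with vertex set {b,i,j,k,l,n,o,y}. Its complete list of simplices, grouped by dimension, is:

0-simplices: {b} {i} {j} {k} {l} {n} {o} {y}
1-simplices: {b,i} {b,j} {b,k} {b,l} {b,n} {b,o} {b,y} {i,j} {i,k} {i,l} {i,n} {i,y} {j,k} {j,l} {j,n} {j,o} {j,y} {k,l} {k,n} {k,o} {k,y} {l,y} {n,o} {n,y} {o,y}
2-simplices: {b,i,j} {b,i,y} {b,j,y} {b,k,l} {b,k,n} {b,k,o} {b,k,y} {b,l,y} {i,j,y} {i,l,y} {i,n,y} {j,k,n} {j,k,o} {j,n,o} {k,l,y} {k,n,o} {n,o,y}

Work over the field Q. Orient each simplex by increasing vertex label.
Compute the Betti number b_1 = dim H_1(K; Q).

b_1=4

n_0=8 n_1=25 n_2=17  [Q]
∂1: piv[bi,bj,bk,bl,bn,bo,by] rk=7  ker:ij,ik,il,in,iy,jk,jl,jn,jo,jy,kl,kn,ko,ky,ly,no,ny,oy
∂2: piv[bij,biy,bjy,bkl,bkn,bko,bky,bly,ily,iny,jkn,jko,jno,noy] rk=14  ker:ijy,kly,kno
b_1=(25−7)−14=4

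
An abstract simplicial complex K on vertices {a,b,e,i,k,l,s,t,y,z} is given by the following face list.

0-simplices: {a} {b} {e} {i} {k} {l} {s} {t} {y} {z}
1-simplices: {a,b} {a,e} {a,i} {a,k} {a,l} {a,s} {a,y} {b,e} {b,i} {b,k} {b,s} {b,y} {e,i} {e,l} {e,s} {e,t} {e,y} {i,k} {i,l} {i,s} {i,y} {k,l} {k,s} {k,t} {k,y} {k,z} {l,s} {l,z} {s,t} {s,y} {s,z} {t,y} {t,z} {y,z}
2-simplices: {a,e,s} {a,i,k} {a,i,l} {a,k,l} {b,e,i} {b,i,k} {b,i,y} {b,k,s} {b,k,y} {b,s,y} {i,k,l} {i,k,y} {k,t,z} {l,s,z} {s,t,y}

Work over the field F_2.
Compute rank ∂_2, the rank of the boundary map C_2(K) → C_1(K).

n_0=10 n_1=34 n_2=15  [Z2]
∂1: piv[ab,ae,ai,ak,al,as,ay,et,kz] rk=9  ker:be,bi,bk,bs,by,ei,el,es,ey,ik,il,is,iy,kl,ks,kt,ky,ls,lz,st,sy,sz,ty,tz,yz
∂2: piv[aes,aik,ail,akl,bei,bik,biy,bks,bky,bsy,ktz,lsz,sty] rk=13  ker:ikl,iky
rk∂_2=13

rank∂_2=13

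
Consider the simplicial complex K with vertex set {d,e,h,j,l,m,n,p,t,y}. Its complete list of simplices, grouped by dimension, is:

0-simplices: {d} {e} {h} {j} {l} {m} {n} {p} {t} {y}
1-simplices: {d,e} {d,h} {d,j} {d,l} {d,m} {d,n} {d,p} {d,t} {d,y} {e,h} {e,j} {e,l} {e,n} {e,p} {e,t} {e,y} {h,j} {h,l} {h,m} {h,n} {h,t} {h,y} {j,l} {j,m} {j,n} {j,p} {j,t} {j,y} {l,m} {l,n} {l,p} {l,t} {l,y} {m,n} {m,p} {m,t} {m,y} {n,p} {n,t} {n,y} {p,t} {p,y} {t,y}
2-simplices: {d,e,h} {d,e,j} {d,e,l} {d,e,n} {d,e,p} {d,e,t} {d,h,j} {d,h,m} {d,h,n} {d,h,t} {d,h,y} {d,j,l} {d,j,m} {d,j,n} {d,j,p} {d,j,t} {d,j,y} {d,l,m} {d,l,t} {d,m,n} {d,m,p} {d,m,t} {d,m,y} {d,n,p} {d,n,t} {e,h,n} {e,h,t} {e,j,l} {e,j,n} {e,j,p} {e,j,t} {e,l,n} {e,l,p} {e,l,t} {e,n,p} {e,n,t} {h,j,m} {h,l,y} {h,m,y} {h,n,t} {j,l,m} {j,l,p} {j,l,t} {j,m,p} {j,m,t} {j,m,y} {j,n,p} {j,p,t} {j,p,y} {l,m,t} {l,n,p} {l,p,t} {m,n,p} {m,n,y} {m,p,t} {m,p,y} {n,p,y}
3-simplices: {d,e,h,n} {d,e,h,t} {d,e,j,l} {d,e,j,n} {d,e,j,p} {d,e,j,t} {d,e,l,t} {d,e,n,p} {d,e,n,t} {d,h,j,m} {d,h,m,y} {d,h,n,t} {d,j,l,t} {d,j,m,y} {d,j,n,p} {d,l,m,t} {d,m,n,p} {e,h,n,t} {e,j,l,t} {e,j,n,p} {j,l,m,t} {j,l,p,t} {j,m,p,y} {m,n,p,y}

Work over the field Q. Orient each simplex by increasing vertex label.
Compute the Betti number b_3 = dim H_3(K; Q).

n_0=10 n_1=43 n_2=57 n_3=24  [Q]
∂1: piv[de,dh,dj,dl,dm,dn,dp,dt,dy] rk=9  ker:eh,ej,el,en,ep,et,ey,hj,hl,hm,hn,ht,hy,jl,jm,jn,jp,jt,jy,lm,ln,lp,lt,ly,mn,mp,mt,my,np,nt,ny,pt,py,ty
∂2: piv[deh,dej,del,den,dep,det,dhj,dhm,dhn,dht,dhy,djl,djm,djn,djp,djt,djy,dlm,dlt,dmn,dmp,dmt,dmy,dnp,dnt,eln,elp,hly,jpt,jpy,mny] rk=31  ker:ehn,eht,ejl,ejn,ejp,ejt,elt,enp,ent,hjm,hmy,hnt,jlm,jlp,jlt,jmp,jmt,jmy,jnp,lmt,lnp,lpt,mnp,mpt,mpy,npy
∂3: piv[dehn,deht,dejl,dejn,dejp,dejt,delt,denp,dent,dhjm,dhmy,dhnt,djlt,djmy,djnp,dlmt,dmnp,jlmt,jlpt,jmpy,mnpy] rk=21  ker:ehnt,ejlt,ejnp
b_3=(24−21)−0=3

b_3=3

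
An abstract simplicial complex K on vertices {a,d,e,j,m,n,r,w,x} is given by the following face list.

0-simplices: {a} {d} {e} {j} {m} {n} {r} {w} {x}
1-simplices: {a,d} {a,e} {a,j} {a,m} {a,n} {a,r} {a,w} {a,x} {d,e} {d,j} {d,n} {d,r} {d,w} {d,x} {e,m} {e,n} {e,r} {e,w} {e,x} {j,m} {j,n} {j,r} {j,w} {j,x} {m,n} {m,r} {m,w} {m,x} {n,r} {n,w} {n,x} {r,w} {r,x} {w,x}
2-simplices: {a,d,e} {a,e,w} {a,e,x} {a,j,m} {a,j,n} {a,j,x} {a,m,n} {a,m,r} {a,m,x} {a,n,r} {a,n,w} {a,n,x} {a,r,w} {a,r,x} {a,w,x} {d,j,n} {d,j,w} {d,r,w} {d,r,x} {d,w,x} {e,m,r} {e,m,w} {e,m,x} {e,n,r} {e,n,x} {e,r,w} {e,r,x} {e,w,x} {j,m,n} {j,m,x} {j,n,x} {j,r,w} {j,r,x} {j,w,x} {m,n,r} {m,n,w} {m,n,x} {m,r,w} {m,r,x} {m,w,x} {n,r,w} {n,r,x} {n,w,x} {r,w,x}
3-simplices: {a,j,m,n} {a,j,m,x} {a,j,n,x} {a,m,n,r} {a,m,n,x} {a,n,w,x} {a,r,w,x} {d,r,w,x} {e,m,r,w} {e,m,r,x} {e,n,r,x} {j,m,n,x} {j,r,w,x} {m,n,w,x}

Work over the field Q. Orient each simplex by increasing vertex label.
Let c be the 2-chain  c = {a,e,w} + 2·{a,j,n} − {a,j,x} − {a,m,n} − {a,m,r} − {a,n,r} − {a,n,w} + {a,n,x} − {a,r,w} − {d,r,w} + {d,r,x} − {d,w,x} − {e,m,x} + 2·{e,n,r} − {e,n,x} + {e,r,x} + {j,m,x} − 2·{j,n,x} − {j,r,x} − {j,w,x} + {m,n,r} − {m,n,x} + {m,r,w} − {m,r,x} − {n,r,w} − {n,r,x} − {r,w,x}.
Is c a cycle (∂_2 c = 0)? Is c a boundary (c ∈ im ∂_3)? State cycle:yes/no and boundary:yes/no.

cycle:no boundary:no

n_0=9 n_1=34 n_2=44 n_3=14  [Q]
∂1: piv[ad,ae,aj,am,an,ar,aw,ax] rk=8  ker:de,dj,dn,dr,dw,dx,em,en,er,ew,ex,jm,jn,jr,jw,jx,mn,mr,mw,mx,nr,nw,nx,rw,rx,wx
∂2: piv[ade,aew,aex,ajm,ajn,ajx,amn,amr,amx,anr,anw,anx,arw,arx,awx,djn,djw,drw,drx,emr,emw,emx,enr,jrw,jrx] rk=25  ker:dwx,enx,erw,erx,ewx,jmn,jmx,jnx,jwx,mnr,mnw,mnx,mrw,mrx,mwx,nrw,nrx,nwx,rwx
∂3: piv[ajmn,ajmx,ajnx,amnr,amnx,anwx,arwx,drwx,emrw,emrx,enrx,jrwx,mnwx] rk=13  ker:jmnx
∂2c = {a,e} + {a,j} − 2·{a,m} − 2·{a,n} + {a,r} + {a,w} − {e,m} + {e,n} − {e,r} + {e,w} + {e,x} + {j,m} − {j,r} − {j,w} + 2·{j,x} − {m,n} − 2·{m,r} − {m,w} + 2·{m,x} − 2·{n,x} − 3·{r,w} − 3·{w,x}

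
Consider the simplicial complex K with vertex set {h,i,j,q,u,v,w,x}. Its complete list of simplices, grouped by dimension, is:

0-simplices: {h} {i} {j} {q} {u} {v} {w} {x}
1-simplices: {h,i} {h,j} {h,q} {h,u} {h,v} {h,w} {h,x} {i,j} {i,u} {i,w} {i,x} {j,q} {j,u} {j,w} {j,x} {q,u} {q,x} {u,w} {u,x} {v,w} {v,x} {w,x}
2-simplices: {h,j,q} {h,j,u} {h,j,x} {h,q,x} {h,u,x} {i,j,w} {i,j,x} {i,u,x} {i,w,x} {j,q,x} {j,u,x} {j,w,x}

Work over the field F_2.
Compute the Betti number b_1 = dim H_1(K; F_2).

b_1=6

n_0=8 n_1=22 n_2=12  [Z2]
∂1: piv[hi,hj,hq,hu,hv,hw,hx] rk=7  ker:ij,iu,iw,ix,jq,ju,jw,jx,qu,qx,uw,ux,vw,vx,wx
∂2: piv[hjq,hju,hjx,hqx,hux,ijw,ijx,iux,iwx] rk=9  ker:jqx,jux,jwx
b_1=(22−7)−9=6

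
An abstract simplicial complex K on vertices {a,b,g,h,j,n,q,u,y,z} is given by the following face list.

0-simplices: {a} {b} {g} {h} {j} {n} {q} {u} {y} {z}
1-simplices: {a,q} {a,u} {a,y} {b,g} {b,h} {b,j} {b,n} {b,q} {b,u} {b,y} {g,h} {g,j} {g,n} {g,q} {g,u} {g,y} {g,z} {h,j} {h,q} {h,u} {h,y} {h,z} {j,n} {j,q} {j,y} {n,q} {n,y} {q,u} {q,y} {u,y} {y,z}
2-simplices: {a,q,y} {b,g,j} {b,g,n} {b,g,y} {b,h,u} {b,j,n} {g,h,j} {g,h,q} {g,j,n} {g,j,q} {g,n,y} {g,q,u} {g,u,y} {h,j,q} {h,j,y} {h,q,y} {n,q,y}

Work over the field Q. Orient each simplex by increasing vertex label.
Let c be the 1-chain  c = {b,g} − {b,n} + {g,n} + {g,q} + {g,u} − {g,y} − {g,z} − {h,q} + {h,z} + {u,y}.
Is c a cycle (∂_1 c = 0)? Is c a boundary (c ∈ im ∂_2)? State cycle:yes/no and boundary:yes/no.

cycle:yes boundary:no

n_0=10 n_1=31 n_2=17  [Q]
∂1: piv[aq,au,ay,bg,bh,bj,bn,bq,gz] rk=9  ker:bu,by,gh,gj,gn,gq,gu,gy,hj,hq,hu,hy,hz,jn,jq,jy,nq,ny,qu,qy,uy,yz
∂2: piv[aqy,bgj,bgn,bgy,bhu,bjn,ghj,ghq,gjq,gny,gqu,guy,hjy,hqy,nqy] rk=15  ker:gjn,hjq
∂1c = 0
c vs im∂2: residual ≠ 0 ⇒ not boundary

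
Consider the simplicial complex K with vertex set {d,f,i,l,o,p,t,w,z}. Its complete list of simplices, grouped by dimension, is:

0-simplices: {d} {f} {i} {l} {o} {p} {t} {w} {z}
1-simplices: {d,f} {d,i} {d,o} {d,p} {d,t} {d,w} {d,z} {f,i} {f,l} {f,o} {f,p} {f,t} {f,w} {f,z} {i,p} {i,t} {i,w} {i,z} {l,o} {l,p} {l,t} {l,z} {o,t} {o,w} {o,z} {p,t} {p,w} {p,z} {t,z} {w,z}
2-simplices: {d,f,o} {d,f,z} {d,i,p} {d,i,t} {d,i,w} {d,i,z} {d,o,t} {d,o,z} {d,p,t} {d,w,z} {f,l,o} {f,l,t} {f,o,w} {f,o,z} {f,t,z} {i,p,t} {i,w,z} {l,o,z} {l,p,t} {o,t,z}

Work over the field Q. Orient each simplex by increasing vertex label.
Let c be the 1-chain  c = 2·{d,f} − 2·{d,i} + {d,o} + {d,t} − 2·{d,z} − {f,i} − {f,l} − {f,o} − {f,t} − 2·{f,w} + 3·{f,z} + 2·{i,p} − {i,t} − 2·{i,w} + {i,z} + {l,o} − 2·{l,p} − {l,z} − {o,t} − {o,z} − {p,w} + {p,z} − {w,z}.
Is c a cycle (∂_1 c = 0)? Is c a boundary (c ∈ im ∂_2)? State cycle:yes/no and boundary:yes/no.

cycle:no boundary:no

n_0=9 n_1=30 n_2=20  [Q]
∂1: piv[df,di,do,dp,dt,dw,dz,fl] rk=8  ker:fi,fo,fp,ft,fw,fz,ip,it,iw,iz,lo,lp,lt,lz,ot,ow,oz,pt,pw,pz,tz,wz
∂2: piv[dfo,dfz,dip,dit,diw,diz,dot,doz,dpt,dwz,flo,flt,fow,ftz,loz,lpt,otz] rk=17  ker:foz,ipt,iwz
∂1c = 5·{f} − 3·{i} + {l} + 3·{o} − 2·{t} − 4·{w}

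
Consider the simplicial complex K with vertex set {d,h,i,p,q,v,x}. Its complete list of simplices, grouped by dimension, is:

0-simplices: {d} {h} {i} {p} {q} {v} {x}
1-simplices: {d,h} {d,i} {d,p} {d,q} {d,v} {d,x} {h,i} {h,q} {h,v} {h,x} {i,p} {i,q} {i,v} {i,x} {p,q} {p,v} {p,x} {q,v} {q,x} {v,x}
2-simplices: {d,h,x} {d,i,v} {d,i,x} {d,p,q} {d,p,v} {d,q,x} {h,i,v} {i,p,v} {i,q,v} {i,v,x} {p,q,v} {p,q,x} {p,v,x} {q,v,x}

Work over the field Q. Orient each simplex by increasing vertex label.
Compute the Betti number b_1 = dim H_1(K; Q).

n_0=7 n_1=20 n_2=14  [Q]
∂1: piv[dh,di,dp,dq,dv,dx] rk=6  ker:hi,hq,hv,hx,ip,iq,iv,ix,pq,pv,px,qv,qx,vx
∂2: piv[dhx,div,dix,dpq,dpv,dqx,hiv,ipv,iqv,ivx,pqv,pqx] rk=12  ker:pvx,qvx
b_1=(20−6)−12=2

b_1=2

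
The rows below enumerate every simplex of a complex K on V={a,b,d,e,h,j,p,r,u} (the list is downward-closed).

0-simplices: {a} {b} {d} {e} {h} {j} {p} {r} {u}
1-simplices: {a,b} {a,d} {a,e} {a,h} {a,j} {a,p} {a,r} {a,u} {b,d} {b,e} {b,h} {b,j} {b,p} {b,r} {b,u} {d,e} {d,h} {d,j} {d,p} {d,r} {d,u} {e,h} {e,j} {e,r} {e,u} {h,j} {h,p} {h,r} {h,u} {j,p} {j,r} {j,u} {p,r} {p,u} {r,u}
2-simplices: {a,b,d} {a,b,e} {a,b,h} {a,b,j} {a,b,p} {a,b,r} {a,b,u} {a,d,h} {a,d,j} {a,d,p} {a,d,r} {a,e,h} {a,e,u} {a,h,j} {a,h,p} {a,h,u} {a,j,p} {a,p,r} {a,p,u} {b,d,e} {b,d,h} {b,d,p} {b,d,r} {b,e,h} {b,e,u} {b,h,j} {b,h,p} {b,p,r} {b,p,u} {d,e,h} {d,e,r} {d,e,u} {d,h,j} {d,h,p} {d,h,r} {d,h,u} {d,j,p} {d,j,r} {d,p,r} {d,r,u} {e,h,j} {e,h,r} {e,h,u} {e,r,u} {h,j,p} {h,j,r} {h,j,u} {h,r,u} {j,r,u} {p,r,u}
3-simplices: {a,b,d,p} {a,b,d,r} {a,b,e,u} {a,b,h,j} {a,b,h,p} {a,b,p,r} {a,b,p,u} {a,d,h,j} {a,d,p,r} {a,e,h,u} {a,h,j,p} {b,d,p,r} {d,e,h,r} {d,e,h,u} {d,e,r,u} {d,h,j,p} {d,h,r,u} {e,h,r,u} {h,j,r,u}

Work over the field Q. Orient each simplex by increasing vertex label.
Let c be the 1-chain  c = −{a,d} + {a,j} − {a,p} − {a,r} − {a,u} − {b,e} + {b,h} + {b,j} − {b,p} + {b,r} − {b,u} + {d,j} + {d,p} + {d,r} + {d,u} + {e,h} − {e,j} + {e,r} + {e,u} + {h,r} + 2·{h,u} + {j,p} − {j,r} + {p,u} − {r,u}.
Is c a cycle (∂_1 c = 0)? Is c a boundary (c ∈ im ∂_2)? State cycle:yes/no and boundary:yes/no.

n_0=9 n_1=35 n_2=50 n_3=19  [Q]
∂1: piv[ab,ad,ae,ah,aj,ap,ar,au] rk=8  ker:bd,be,bh,bj,bp,br,bu,de,dh,dj,dp,dr,du,eh,ej,er,eu,hj,hp,hr,hu,jp,jr,ju,pr,pu,ru
∂2: piv[abd,abe,abh,abj,abp,abr,abu,adh,adj,adp,adr,aeh,aeu,ahj,ahp,ahu,ajp,apr,apu,bde,der,deu,dhr,djr,dru,ehj,hju] rk=27  ker:bdh,bdp,bdr,beh,beu,bhj,bhp,bpr,bpu,deh,dhj,dhp,dhu,djp,dpr,ehr,ehu,eru,hjp,hjr,hru,jru,pru
∂3: piv[abdp,abdr,abeu,abhj,abhp,abpr,abpu,adhj,adpr,aehu,ahjp,dehr,dehu,deru,dhjp,dhru,hjru] rk=17  ker:bdpr,ehru
∂1c = 3·{a} − 5·{d} − 3·{e} − {h} + 2·{j} − {p} + 3·{r} + 2·{u}

cycle:no boundary:no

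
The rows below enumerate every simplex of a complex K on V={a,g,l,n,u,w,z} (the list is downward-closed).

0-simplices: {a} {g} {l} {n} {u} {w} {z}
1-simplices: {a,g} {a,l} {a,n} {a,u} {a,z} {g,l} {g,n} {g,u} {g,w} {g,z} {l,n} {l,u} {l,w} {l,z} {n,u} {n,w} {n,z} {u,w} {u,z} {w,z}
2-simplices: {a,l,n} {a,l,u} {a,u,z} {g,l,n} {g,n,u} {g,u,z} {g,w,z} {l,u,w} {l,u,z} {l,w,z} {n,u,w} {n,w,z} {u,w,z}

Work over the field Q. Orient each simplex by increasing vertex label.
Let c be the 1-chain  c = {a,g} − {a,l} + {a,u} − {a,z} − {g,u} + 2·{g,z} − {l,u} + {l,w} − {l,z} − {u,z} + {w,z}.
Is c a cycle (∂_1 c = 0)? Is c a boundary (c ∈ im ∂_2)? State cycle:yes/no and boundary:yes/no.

cycle:yes boundary:no

n_0=7 n_1=20 n_2=13  [Q]
∂1: piv[ag,al,an,au,az,gw] rk=6  ker:gl,gn,gu,gz,ln,lu,lw,lz,nu,nw,nz,uw,uz,wz
∂2: piv[aln,alu,auz,gln,gnu,guz,gwz,luw,luz,lwz,nuw,nwz] rk=12  ker:uwz
∂1c = 0
c vs im∂2: residual ≠ 0 ⇒ not boundary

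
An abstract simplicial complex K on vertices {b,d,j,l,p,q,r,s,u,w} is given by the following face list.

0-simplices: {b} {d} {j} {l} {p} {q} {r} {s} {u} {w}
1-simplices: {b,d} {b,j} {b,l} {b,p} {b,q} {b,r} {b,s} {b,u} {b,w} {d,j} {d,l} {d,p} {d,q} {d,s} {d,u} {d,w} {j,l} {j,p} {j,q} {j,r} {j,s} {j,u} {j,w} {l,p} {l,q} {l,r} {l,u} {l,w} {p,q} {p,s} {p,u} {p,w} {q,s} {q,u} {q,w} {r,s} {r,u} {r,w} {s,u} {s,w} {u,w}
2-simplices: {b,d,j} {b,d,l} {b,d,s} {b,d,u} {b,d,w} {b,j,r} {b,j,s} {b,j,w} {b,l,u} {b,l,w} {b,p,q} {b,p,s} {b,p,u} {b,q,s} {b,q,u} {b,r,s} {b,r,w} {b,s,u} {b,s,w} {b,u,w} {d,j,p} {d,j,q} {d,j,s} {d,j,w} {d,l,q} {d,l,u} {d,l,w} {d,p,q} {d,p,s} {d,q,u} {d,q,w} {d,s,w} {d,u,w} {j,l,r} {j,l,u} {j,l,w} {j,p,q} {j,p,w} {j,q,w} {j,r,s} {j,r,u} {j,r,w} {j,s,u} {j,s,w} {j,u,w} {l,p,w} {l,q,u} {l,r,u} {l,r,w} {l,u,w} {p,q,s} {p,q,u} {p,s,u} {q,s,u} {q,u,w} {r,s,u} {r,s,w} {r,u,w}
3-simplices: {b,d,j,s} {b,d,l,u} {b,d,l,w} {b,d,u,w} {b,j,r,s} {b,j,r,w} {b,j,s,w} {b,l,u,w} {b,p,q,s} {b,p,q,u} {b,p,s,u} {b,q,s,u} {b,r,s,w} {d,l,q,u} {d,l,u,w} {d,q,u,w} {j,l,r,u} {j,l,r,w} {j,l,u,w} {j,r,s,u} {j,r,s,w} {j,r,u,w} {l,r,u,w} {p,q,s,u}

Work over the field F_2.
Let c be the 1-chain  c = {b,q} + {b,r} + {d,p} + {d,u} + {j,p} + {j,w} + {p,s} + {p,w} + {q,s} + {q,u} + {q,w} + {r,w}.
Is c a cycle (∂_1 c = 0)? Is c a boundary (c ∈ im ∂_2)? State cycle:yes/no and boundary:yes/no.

n_0=10 n_1=41 n_2=58 n_3=24  [Z2]
∂1: piv[bd,bj,bl,bp,bq,br,bs,bu,bw] rk=9  ker:dj,dl,dp,dq,ds,du,dw,jl,jp,jq,jr,js,ju,jw,lp,lq,lr,lu,lw,pq,ps,pu,pw,qs,qu,qw,rs,ru,rw,su,sw,uw
∂2: piv[bdj,bdl,bds,bdu,bdw,bjr,bjs,bjw,blu,blw,bpq,bps,bpu,bqs,bqu,brs,brw,bsu,bsw,buw,djp,djq,dlq,dpq,dps,dqw,jlr,jlu,jlw,jpw,jru,lpw] rk=32  ker:djs,djw,dlu,dlw,dqu,dsw,duw,jpq,jqw,jrs,jrw,jsu,jsw,juw,lqu,lru,lrw,luw,pqs,pqu,psu,qsu,quw,rsu,rsw,ruw
∂3: piv[bdjs,bdlu,bdlw,bduw,bjrs,bjrw,bjsw,bluw,bpqs,bpqu,bpsu,bqsu,brsw,dlqu,dquw,jlru,jlrw,jluw,jrsu,jruw] rk=20  ker:dluw,jrsw,lruw,pqsu
∂1c = 0
c vs im∂2: reduces to 0 ⇒ boundary

cycle:yes boundary:yes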